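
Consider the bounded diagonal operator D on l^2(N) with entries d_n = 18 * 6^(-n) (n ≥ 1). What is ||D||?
||D|| = 3 (attained at n = 1)

For D diagonal, ||D|| = sup_n |d_n|. The sequence d_n = 18 * 6^(-n) is positive and strictly decreasing (ratio 6^(-1) < 1), so the supremum is d_1 = 18/6 = 3. Hence ||D|| = 3.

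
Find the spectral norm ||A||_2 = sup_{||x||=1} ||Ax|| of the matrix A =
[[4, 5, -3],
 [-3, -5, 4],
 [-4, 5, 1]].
||A||_2 ≈ 10.0455 (= sqrt(largest eigenvalue of A^T A))

||A||_2 = sigma_max(A) = sqrt(lambda_max(A^T A)). Form the symmetric matrix M = A^T A =
[[41, 15, -28],
 [15, 75, -30],
 [-28, -30, 26]].
Its characteristic polynomial (trace, sum of principal 2x2 minors, determinant of M give the coefficients) is
  p(λ) = det(λ I - M) = λ^3 - 142λ^2 + 4182λ - 3600.
No integer candidate from the rational root theorem (±divisors of 3600) is a root, so the roots are irrational. The cubic discriminant is Δ = 56992454064 > 0, so there are three distinct real roots. p(0) = -3600 and p(1) = 441 have opposite signs, so a root lies in (0, 1); Newton's method refines it to λ ≈ 0.8874. p(40) = 480 and p(41) = -1919 have opposite signs, so a root lies in (40, 41); Newton's method refines it to λ ≈ 40.2015. p(100) = -5400 and p(101) = 541 have opposite signs, so a root lies in (100, 101); Newton's method refines it to λ ≈ 100.9111. Check (Vieta): the three roots sum to 142, matching tr M = 142.
So the eigenvalues of A^T A are ≈ 0.8874, 40.2015, 100.9111 (all ≥ 0, as they must be for A^T A). The largest is λ_max ≈ 100.9111, hence ||A||_2 = sqrt(λ_max) ≈ 10.0455.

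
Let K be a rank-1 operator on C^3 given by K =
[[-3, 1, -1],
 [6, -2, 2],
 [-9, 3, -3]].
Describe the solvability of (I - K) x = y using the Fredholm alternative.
(I - K) is invertible (det(I - K) = 9 ≠ 0), so for every y in C^3 the equation (I - K) x = y has a unique solution.

K has rank 1, so it is an outer product K = u v^T: every row of K is a multiple of one row vector. Reading off the entries, u = (1, -2, 3) and v = (-3, 1, -1) (row i of K equals u_i·v^T). A rank-one matrix u v^T satisfies K u = u (v·u) and kills the (2)-dimensional subspace v^⊥, so its characteristic polynomial is lambda^2 (lambda - v·u) with v·u = tr K = -8. Hence the eigenvalues of I - K are 1 (multiplicity 2) and 1 - (-8) = 9, so det(I - K) = 9. (Direct check: I - K =
[[4, -1, 1],
 [-6, 3, -2],
 [9, -3, 4]]
has determinant 9.) The finite-dimensional Fredholm alternative says: either (I - K) is invertible, or ker(I - K) ≠ {0} and then range(I - K) = ker((I - K)^*)^⊥, with dim ker(I - K) = dim ker((I - K)^*). Since det(I - K) ≠ 0, 1 is not an eigenvalue of K and ker(I - K) = {0}, so we are in the first case: for every y there is a unique x = (I - K)^(-1) y. Explicitly, by the Sherman–Morrison formula, (I - u v^T)^(-1) = I + u v^T/(1 - v·u), i.e. (I - K)^(-1) = I + K/(9).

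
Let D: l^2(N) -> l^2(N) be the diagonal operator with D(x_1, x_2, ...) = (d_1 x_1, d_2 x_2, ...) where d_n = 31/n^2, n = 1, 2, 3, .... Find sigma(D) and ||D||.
sigma(D) = {31/n^2 : n ≥ 1} ∪ {0}; ||D|| = 31

A bounded diagonal operator on l^2 with diagonal entries d_n has spectrum equal to the closure of {d_n : n ≥ 1}: every d_n is an eigenvalue (with eigenvector e_n), so {d_n} ⊂ sigma(D); the spectrum is closed, so its closure is too; and for lambda not in the closure, (D - lambda I) has bounded inverse (the diagonal entries 1/(d_n - lambda) are bounded). For our sequence d_n = 31/n^2, n = 1, 2, 3, ...:
  - {d_n} = {31/n^2 : n ≥ 1}; the only limit point is 0
  - closure = {31/n^2 : n ≥ 1} ∪ {0}
For the norm: a diagonal operator has ||D|| = sup_n |d_n|. Here d_n = 31/n^2 is positive and decreasing, so sup_n |d_n| = d_1 = 31. So ||D|| = 31.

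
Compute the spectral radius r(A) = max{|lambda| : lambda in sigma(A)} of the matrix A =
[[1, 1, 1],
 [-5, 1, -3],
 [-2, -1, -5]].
r(A) ≈ 4.87

The eigenvalues of A are the roots of its characteristic polynomial. With M = A (coefficients from the trace, the sum of principal 2x2 minors, and det A):
  p(λ) = det(λ I - M) = λ^3 + 3λ^2 - 5λ + 20.
No integer candidate from the rational root theorem (±divisors of 20) is a root, so the roots are irrational. The cubic discriminant is Δ = -17635 < 0, so there is one real root and a complex-conjugate pair. p(-5) = -5 and p(-4) = 24 have opposite signs, so a root lies in (-5, -4); Newton's method refines it to λ ≈ -4.87. Dividing out (λ - (-4.87)) leaves approximately λ^2 - 1.87λ + 4.1068. For λ^2 - 1.87λ + 4.1068 the discriminant is -12.9303. It is negative, so the remaining roots are the complex-conjugate pair λ ≈ 0.935 ± 1.7979i. Their product equals the constant term, so |λ|^2 ≈ 4.1068 and |λ| ≈ 2.0265.
Thus the eigenvalues (to 4 decimals) are -4.87 (modulus 4.87); 0.935 ± 1.7979i (modulus 2.0265). The spectral radius is the largest modulus: r(A) ≈ 4.87. (Cross-check: r(A) ≤ ||A||_2 ≈ 7.6573; equality holds whenever A is normal, though it can also hold for some non-normal A.)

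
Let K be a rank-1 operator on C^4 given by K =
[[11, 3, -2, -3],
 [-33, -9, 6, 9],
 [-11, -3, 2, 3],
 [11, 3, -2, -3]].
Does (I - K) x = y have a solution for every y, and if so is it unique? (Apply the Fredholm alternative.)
(I - K) is singular (det(I - K) = 0, i.e. 1 ∈ sigma(K)). (I - K) x = y is solvable iff y ⊥ ker((I - K)^*) = span{(11, 3, -2, -3)}, i.e. iff 11y_1 + 3y_2 - 2y_3 - 3y_4 = 0. When solvable, the solutions are x = y + c·(1, -3, -1, 1), c arbitrary (ker(I - K) = span{(1, -3, -1, 1)}, dimension 1).

K has rank 1, so it is an outer product K = u v^T: every row of K is a multiple of one row vector. Reading off the entries, u = (1, -3, -1, 1) and v = (11, 3, -2, -3) (row i of K equals u_i·v^T). A rank-one matrix u v^T satisfies K u = u (v·u) and kills the (3)-dimensional subspace v^⊥, so its characteristic polynomial is lambda^3 (lambda - v·u) with v·u = tr K = 1. Hence the eigenvalues of I - K are 1 (multiplicity 3) and 1 - (1) = 0, so det(I - K) = 0. (Direct check: I - K =
[[-10, -3, 2, 3],
 [33, 10, -6, -9],
 [11, 3, -1, -3],
 [-11, -3, 2, 4]]
has determinant 0.) So 1 is an eigenvalue of K and (I - K) is not invertible. The finite-dimensional Fredholm alternative says: either (I - K) is invertible, or ker(I - K) ≠ {0} and then range(I - K) = ker((I - K)^*)^⊥, with dim ker(I - K) = dim ker((I - K)^*). We are in the second case, so we need both kernels. Kernel of I - K: (I - K) u = u - u (v·u) = u - u = 0, so ker(I - K) = span{u} = span{(1, -3, -1, 1)} (it is exactly 1-dimensional because rank(I - K) = 3). Kernel of the adjoint: K is real, so (I - K)^* = I - K^T = I - v u^T, and (I - v u^T) v = v - v (u·v) = 0; hence ker((I - K)^*) = span{v} = span{(11, 3, -2, -3)}. Therefore (I - K) x = y is solvable iff <y, v> = 0, i.e. iff 11y_1 + 3y_2 - 2y_3 - 3y_4 = 0. When this holds, K y = u (v·y) = 0, so (I - K) y = y and x = y is a particular solution; the full solution set is the line x = y + c·u = y + c·(1, -3, -1, 1), c ∈ C.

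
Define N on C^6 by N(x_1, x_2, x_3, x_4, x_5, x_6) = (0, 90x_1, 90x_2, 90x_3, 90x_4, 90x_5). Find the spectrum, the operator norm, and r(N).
sigma(N) = {0}; ||N|| = 90; r(N) = 0. (N is nilpotent with N^6 = 0.)

On C^6, N is a strictly lower-triangular matrix with 90 on the subdiagonal and zeros elsewhere, so its characteristic polynomial is lambda^6 and every eigenvalue is 0: sigma(N) = {0}. For the operator norm, N e_i = 90e_{i+1} for i = 1, ..., 5 and N e_6 = 0, so the singular values of N are 90 (with multiplicity 5) and 0; hence ||N|| = 90. The spectral radius r(N) = max|lambda| = 0. Note ||N|| > r(N) — characteristic of non-normal nilpotent operators. Indeed N^6 = 0.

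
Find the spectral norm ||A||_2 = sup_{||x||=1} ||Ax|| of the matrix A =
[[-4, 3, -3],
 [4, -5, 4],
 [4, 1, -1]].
||A||_2 ≈ 9.5839 (= sqrt(largest eigenvalue of A^T A))

||A||_2 = sigma_max(A) = sqrt(lambda_max(A^T A)). Form the symmetric matrix M = A^T A =
[[48, -28, 24],
 [-28, 35, -30],
 [24, -30, 26]].
Its characteristic polynomial (trace, sum of principal 2x2 minors, determinant of M give the coefficients) is
  p(λ) = det(λ I - M) = λ^3 - 109λ^2 + 1578λ - 256.
No integer candidate from the rational root theorem (±divisors of 256) is a root, so the roots are irrational. The cubic discriminant is Δ = 13331983844 > 0, so there are three distinct real roots. p(0) = -256 and p(1) = 1214 have opposite signs, so a root lies in (0, 1); Newton's method refines it to λ ≈ 0.1641. p(16) = 1184 and p(17) = -18 have opposite signs, so a root lies in (16, 17); Newton's method refines it to λ ≈ 16.9857. p(91) = -5716 and p(92) = 1032 have opposite signs, so a root lies in (91, 92); Newton's method refines it to λ ≈ 91.8502. Check (Vieta): the three roots sum to 109, matching tr M = 109.
So the eigenvalues of A^T A are ≈ 0.1641, 16.9857, 91.8502 (all ≥ 0, as they must be for A^T A). The largest is λ_max ≈ 91.8502, hence ||A||_2 = sqrt(λ_max) ≈ 9.5839.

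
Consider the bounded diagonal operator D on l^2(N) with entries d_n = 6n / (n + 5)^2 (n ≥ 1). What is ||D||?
||D|| = 3/10 (attained at n = 5)

For D diagonal, ||D|| = sup_n |d_n|. Treat f(x) = 6x / (x + 5)^2 for real x > 0. By the quotient rule, f'(x) = 6(5 - x)/(x + 5)^3, which is positive for x < 5 and negative for x > 5. So f has a unique maximum at x = 5, and since 5 is a positive integer, the supremum over n ≥ 1 is attained at n = 5: d_5 = 6·5/(5 + 5)^2 = 6·5/100 = 3/10. Hence ||D|| = 3/10.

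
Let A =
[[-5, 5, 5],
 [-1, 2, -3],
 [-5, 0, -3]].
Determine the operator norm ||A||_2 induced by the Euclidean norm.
||A||_2 ≈ 8.802 (= sqrt(largest eigenvalue of A^T A))

||A||_2 = sigma_max(A) = sqrt(lambda_max(A^T A)). Form the symmetric matrix M = A^T A =
[[51, -27, -7],
 [-27, 29, 19],
 [-7, 19, 43]].
Its characteristic polynomial (trace, sum of principal 2x2 minors, determinant of M give the coefficients) is
  p(λ) = det(λ I - M) = λ^3 - 123λ^2 + 3780λ - 19600.
No integer candidate from the rational root theorem (±divisors of 19600) is a root, so the roots are irrational. The cubic discriminant is Δ = 7895134800 > 0, so there are three distinct real roots. p(6) = -1132 and p(7) = 1176 have opposite signs, so a root lies in (6, 7); Newton's method refines it to λ ≈ 6.4793. p(39) = 56 and p(40) = -1200 have opposite signs, so a root lies in (39, 40); Newton's method refines it to λ ≈ 39.0448. p(77) = -1274 and p(78) = 1460 have opposite signs, so a root lies in (77, 78); Newton's method refines it to λ ≈ 77.476. Check (Vieta): the three roots sum to 123, matching tr M = 123.
So the eigenvalues of A^T A are ≈ 6.4793, 39.0448, 77.476 (all ≥ 0, as they must be for A^T A). The largest is λ_max ≈ 77.476, hence ||A||_2 = sqrt(λ_max) ≈ 8.802.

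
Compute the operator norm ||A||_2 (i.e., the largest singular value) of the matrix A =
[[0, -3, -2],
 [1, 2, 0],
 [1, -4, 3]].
||A||_2 ≈ 5.5928 (= sqrt(largest eigenvalue of A^T A))

||A||_2 = sigma_max(A) = sqrt(lambda_max(A^T A)). Form the symmetric matrix M = A^T A =
[[2, -2, 3],
 [-2, 29, -6],
 [3, -6, 13]].
Its characteristic polynomial (trace, sum of principal 2x2 minors, determinant of M give the coefficients) is
  p(λ) = det(λ I - M) = λ^3 - 44λ^2 + 412λ - 441.
No integer candidate from the rational root theorem (±divisors of 441) is a root, so the roots are irrational. The cubic discriminant is Δ = 37270773 > 0, so there are three distinct real roots. p(1) = -72 and p(2) = 215 have opposite signs, so a root lies in (1, 2); Newton's method refines it to λ ≈ 1.2266. p(11) = 98 and p(12) = -105 have opposite signs, so a root lies in (11, 12); Newton's method refines it to λ ≈ 11.4945. p(31) = -162 and p(32) = 455 have opposite signs, so a root lies in (31, 32); Newton's method refines it to λ ≈ 31.279. Check (Vieta): the three roots sum to 44, matching tr M = 44.
So the eigenvalues of A^T A are ≈ 1.2266, 11.4945, 31.279 (all ≥ 0, as they must be for A^T A). The largest is λ_max ≈ 31.279, hence ||A||_2 = sqrt(λ_max) ≈ 5.5928.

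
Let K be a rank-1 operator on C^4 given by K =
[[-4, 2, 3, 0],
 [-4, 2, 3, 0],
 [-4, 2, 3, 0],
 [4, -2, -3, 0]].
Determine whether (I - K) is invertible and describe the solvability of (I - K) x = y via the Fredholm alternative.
(I - K) is singular (det(I - K) = 0, i.e. 1 ∈ sigma(K)). (I - K) x = y is solvable iff y ⊥ ker((I - K)^*) = span{(-4, 2, 3, 0)}, i.e. iff -4y_1 + 2y_2 + 3y_3 = 0. When solvable, the solutions are x = y + c·(1, 1, 1, -1), c arbitrary (ker(I - K) = span{(1, 1, 1, -1)}, dimension 1).

K has rank 1, so it is an outer product K = u v^T: every row of K is a multiple of one row vector. Reading off the entries, u = (1, 1, 1, -1) and v = (-4, 2, 3, 0) (row i of K equals u_i·v^T). A rank-one matrix u v^T satisfies K u = u (v·u) and kills the (3)-dimensional subspace v^⊥, so its characteristic polynomial is lambda^3 (lambda - v·u) with v·u = tr K = 1. Hence the eigenvalues of I - K are 1 (multiplicity 3) and 1 - (1) = 0, so det(I - K) = 0. (Direct check: I - K =
[[5, -2, -3, 0],
 [4, -1, -3, 0],
 [4, -2, -2, 0],
 [-4, 2, 3, 1]]
has determinant 0.) So 1 is an eigenvalue of K and (I - K) is not invertible. The finite-dimensional Fredholm alternative says: either (I - K) is invertible, or ker(I - K) ≠ {0} and then range(I - K) = ker((I - K)^*)^⊥, with dim ker(I - K) = dim ker((I - K)^*). We are in the second case, so we need both kernels. Kernel of I - K: (I - K) u = u - u (v·u) = u - u = 0, so ker(I - K) = span{u} = span{(1, 1, 1, -1)} (it is exactly 1-dimensional because rank(I - K) = 3). Kernel of the adjoint: K is real, so (I - K)^* = I - K^T = I - v u^T, and (I - v u^T) v = v - v (u·v) = 0; hence ker((I - K)^*) = span{v} = span{(-4, 2, 3, 0)}. Therefore (I - K) x = y is solvable iff <y, v> = 0, i.e. iff -4y_1 + 2y_2 + 3y_3 = 0. When this holds, K y = u (v·y) = 0, so (I - K) y = y and x = y is a particular solution; the full solution set is the line x = y + c·u = y + c·(1, 1, 1, -1), c ∈ C.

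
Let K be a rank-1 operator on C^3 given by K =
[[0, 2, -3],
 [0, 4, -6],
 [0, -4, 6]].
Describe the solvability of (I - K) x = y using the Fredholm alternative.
(I - K) is invertible (det(I - K) = -9 ≠ 0), so for every y in C^3 the equation (I - K) x = y has a unique solution.

K has rank 1, so it is an outer product K = u v^T: every row of K is a multiple of one row vector. Reading off the entries, u = (1, 2, -2) and v = (0, 2, -3) (row i of K equals u_i·v^T). A rank-one matrix u v^T satisfies K u = u (v·u) and kills the (2)-dimensional subspace v^⊥, so its characteristic polynomial is lambda^2 (lambda - v·u) with v·u = tr K = 10. Hence the eigenvalues of I - K are 1 (multiplicity 2) and 1 - (10) = -9, so det(I - K) = -9. (Direct check: I - K =
[[1, -2, 3],
 [0, -3, 6],
 [0, 4, -5]]
has determinant -9.) The finite-dimensional Fredholm alternative says: either (I - K) is invertible, or ker(I - K) ≠ {0} and then range(I - K) = ker((I - K)^*)^⊥, with dim ker(I - K) = dim ker((I - K)^*). Since det(I - K) ≠ 0, 1 is not an eigenvalue of K and ker(I - K) = {0}, so we are in the first case: for every y there is a unique x = (I - K)^(-1) y. Explicitly, by the Sherman–Morrison formula, (I - u v^T)^(-1) = I + u v^T/(1 - v·u), i.e. (I - K)^(-1) = I + K/(-9).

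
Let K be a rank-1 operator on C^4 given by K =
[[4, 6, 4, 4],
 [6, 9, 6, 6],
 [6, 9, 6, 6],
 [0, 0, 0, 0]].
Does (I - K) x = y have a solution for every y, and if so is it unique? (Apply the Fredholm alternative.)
(I - K) is invertible (det(I - K) = -18 ≠ 0), so for every y in C^4 the equation (I - K) x = y has a unique solution.

K has rank 1, so it is an outer product K = u v^T: every row of K is a multiple of one row vector. Reading off the entries, u = (-2, -3, -3, 0) and v = (-2, -3, -2, -2) (row i of K equals u_i·v^T). A rank-one matrix u v^T satisfies K u = u (v·u) and kills the (3)-dimensional subspace v^⊥, so its characteristic polynomial is lambda^3 (lambda - v·u) with v·u = tr K = 19. Hence the eigenvalues of I - K are 1 (multiplicity 3) and 1 - (19) = -18, so det(I - K) = -18. (Direct check: I - K =
[[-3, -6, -4, -4],
 [-6, -8, -6, -6],
 [-6, -9, -5, -6],
 [0, 0, 0, 1]]
has determinant -18.) The finite-dimensional Fredholm alternative says: either (I - K) is invertible, or ker(I - K) ≠ {0} and then range(I - K) = ker((I - K)^*)^⊥, with dim ker(I - K) = dim ker((I - K)^*). Since det(I - K) ≠ 0, 1 is not an eigenvalue of K and ker(I - K) = {0}, so we are in the first case: for every y there is a unique x = (I - K)^(-1) y. Explicitly, by the Sherman–Morrison formula, (I - u v^T)^(-1) = I + u v^T/(1 - v·u), i.e. (I - K)^(-1) = I + K/(-18).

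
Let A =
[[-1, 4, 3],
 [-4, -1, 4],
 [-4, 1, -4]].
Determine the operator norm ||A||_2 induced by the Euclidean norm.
||A||_2 ≈ 6.561 (= sqrt(largest eigenvalue of A^T A))

||A||_2 = sigma_max(A) = sqrt(lambda_max(A^T A)). Form the symmetric matrix M = A^T A =
[[33, -4, -3],
 [-4, 18, 4],
 [-3, 4, 41]].
Its characteristic polynomial (trace, sum of principal 2x2 minors, determinant of M give the coefficients) is
  p(λ) = det(λ I - M) = λ^3 - 92λ^2 + 2644λ - 23104.
No integer candidate from the rational root theorem (±divisors of 23104) is a root, so the roots are irrational. The cubic discriminant is Δ = 19907584 > 0, so there are three distinct real roots. p(16) = -256 and p(17) = 169 have opposite signs, so a root lies in (16, 17); Newton's method refines it to λ ≈ 16.578. p(32) = 64 and p(33) = -103 have opposite signs, so a root lies in (32, 33); Newton's method refines it to λ ≈ 32.3757. p(43) = -13 and p(44) = 304 have opposite signs, so a root lies in (43, 44); Newton's method refines it to λ ≈ 43.0463. Check (Vieta): the three roots sum to 92, matching tr M = 92.
So the eigenvalues of A^T A are ≈ 16.578, 32.3757, 43.0463 (all ≥ 0, as they must be for A^T A). The largest is λ_max ≈ 43.0463, hence ||A||_2 = sqrt(λ_max) ≈ 6.561.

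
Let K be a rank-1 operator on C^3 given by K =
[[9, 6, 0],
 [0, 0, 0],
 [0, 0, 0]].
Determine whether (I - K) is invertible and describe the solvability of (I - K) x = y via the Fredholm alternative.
(I - K) is invertible (det(I - K) = -8 ≠ 0), so for every y in C^3 the equation (I - K) x = y has a unique solution.

K has rank 1, so it is an outer product K = u v^T: every row of K is a multiple of one row vector. Reading off the entries, u = (3, 0, 0) and v = (3, 2, 0) (row i of K equals u_i·v^T). A rank-one matrix u v^T satisfies K u = u (v·u) and kills the (2)-dimensional subspace v^⊥, so its characteristic polynomial is lambda^2 (lambda - v·u) with v·u = tr K = 9. Hence the eigenvalues of I - K are 1 (multiplicity 2) and 1 - (9) = -8, so det(I - K) = -8. (Direct check: I - K =
[[-8, -6, 0],
 [0, 1, 0],
 [0, 0, 1]]
has determinant -8.) The finite-dimensional Fredholm alternative says: either (I - K) is invertible, or ker(I - K) ≠ {0} and then range(I - K) = ker((I - K)^*)^⊥, with dim ker(I - K) = dim ker((I - K)^*). Since det(I - K) ≠ 0, 1 is not an eigenvalue of K and ker(I - K) = {0}, so we are in the first case: for every y there is a unique x = (I - K)^(-1) y. Explicitly, by the Sherman–Morrison formula, (I - u v^T)^(-1) = I + u v^T/(1 - v·u), i.e. (I - K)^(-1) = I + K/(-8).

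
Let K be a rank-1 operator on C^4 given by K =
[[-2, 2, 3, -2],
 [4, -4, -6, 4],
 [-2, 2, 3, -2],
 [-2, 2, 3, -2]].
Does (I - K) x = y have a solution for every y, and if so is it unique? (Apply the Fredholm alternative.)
(I - K) is invertible (det(I - K) = 6 ≠ 0), so for every y in C^4 the equation (I - K) x = y has a unique solution.

K has rank 1, so it is an outer product K = u v^T: every row of K is a multiple of one row vector. Reading off the entries, u = (-1, 2, -1, -1) and v = (2, -2, -3, 2) (row i of K equals u_i·v^T). A rank-one matrix u v^T satisfies K u = u (v·u) and kills the (3)-dimensional subspace v^⊥, so its characteristic polynomial is lambda^3 (lambda - v·u) with v·u = tr K = -5. Hence the eigenvalues of I - K are 1 (multiplicity 3) and 1 - (-5) = 6, so det(I - K) = 6. (Direct check: I - K =
[[3, -2, -3, 2],
 [-4, 5, 6, -4],
 [2, -2, -2, 2],
 [2, -2, -3, 3]]
has determinant 6.) The finite-dimensional Fredholm alternative says: either (I - K) is invertible, or ker(I - K) ≠ {0} and then range(I - K) = ker((I - K)^*)^⊥, with dim ker(I - K) = dim ker((I - K)^*). Since det(I - K) ≠ 0, 1 is not an eigenvalue of K and ker(I - K) = {0}, so we are in the first case: for every y there is a unique x = (I - K)^(-1) y. Explicitly, by the Sherman–Morrison formula, (I - u v^T)^(-1) = I + u v^T/(1 - v·u), i.e. (I - K)^(-1) = I + K/(6).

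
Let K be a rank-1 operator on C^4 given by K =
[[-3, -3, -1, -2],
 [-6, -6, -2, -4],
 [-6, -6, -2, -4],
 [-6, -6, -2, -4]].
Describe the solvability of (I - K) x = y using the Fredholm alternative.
(I - K) is invertible (det(I - K) = 16 ≠ 0), so for every y in C^4 the equation (I - K) x = y has a unique solution.

K has rank 1, so it is an outer product K = u v^T: every row of K is a multiple of one row vector. Reading off the entries, u = (-1, -2, -2, -2) and v = (3, 3, 1, 2) (row i of K equals u_i·v^T). A rank-one matrix u v^T satisfies K u = u (v·u) and kills the (3)-dimensional subspace v^⊥, so its characteristic polynomial is lambda^3 (lambda - v·u) with v·u = tr K = -15. Hence the eigenvalues of I - K are 1 (multiplicity 3) and 1 - (-15) = 16, so det(I - K) = 16. (Direct check: I - K =
[[4, 3, 1, 2],
 [6, 7, 2, 4],
 [6, 6, 3, 4],
 [6, 6, 2, 5]]
has determinant 16.) The finite-dimensional Fredholm alternative says: either (I - K) is invertible, or ker(I - K) ≠ {0} and then range(I - K) = ker((I - K)^*)^⊥, with dim ker(I - K) = dim ker((I - K)^*). Since det(I - K) ≠ 0, 1 is not an eigenvalue of K and ker(I - K) = {0}, so we are in the first case: for every y there is a unique x = (I - K)^(-1) y. Explicitly, by the Sherman–Morrison formula, (I - u v^T)^(-1) = I + u v^T/(1 - v·u), i.e. (I - K)^(-1) = I + K/(16).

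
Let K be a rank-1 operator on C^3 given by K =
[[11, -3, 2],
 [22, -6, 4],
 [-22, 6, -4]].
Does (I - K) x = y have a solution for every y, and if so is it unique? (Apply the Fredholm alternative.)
(I - K) is singular (det(I - K) = 0, i.e. 1 ∈ sigma(K)). (I - K) x = y is solvable iff y ⊥ ker((I - K)^*) = span{(11, -3, 2)}, i.e. iff 11y_1 - 3y_2 + 2y_3 = 0. When solvable, the solutions are x = y + c·(1, 2, -2), c arbitrary (ker(I - K) = span{(1, 2, -2)}, dimension 1).

K has rank 1, so it is an outer product K = u v^T: every row of K is a multiple of one row vector. Reading off the entries, u = (1, 2, -2) and v = (11, -3, 2) (row i of K equals u_i·v^T). A rank-one matrix u v^T satisfies K u = u (v·u) and kills the (2)-dimensional subspace v^⊥, so its characteristic polynomial is lambda^2 (lambda - v·u) with v·u = tr K = 1. Hence the eigenvalues of I - K are 1 (multiplicity 2) and 1 - (1) = 0, so det(I - K) = 0. (Direct check: I - K =
[[-10, 3, -2],
 [-22, 7, -4],
 [22, -6, 5]]
has determinant 0.) So 1 is an eigenvalue of K and (I - K) is not invertible. The finite-dimensional Fredholm alternative says: either (I - K) is invertible, or ker(I - K) ≠ {0} and then range(I - K) = ker((I - K)^*)^⊥, with dim ker(I - K) = dim ker((I - K)^*). We are in the second case, so we need both kernels. Kernel of I - K: (I - K) u = u - u (v·u) = u - u = 0, so ker(I - K) = span{u} = span{(1, 2, -2)} (it is exactly 1-dimensional because rank(I - K) = 2). Kernel of the adjoint: K is real, so (I - K)^* = I - K^T = I - v u^T, and (I - v u^T) v = v - v (u·v) = 0; hence ker((I - K)^*) = span{v} = span{(11, -3, 2)}. Therefore (I - K) x = y is solvable iff <y, v> = 0, i.e. iff 11y_1 - 3y_2 + 2y_3 = 0. When this holds, K y = u (v·y) = 0, so (I - K) y = y and x = y is a particular solution; the full solution set is the line x = y + c·u = y + c·(1, 2, -2), c ∈ C.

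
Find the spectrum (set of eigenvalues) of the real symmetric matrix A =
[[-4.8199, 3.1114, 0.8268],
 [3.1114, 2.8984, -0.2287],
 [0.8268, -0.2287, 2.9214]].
sigma(A) ≈ {-6, 3, 4}

A is real symmetric, so its spectrum consists of real eigenvalues. Expanding the characteristic polynomial of the displayed matrix gives
  det(λ I - A) = p(λ) = λ^3 + (-1)λ^2 + (-30)λ + (72).
Solving p(λ) = 0 yields eigenvalues ≈ -6, 3, 4. (A is shown rounded to 4 decimals, so these recover the underlying integer eigenvalues to within that precision.)
Verification: the trace of A = 1 equals the sum of eigenvalues 1, and det(A) ≈ -71.9994 matches the eigenvalue product -72.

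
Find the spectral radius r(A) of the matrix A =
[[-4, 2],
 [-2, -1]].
r(A) = sqrt(8) ≈ 2.8284

The eigenvalues of A are the roots of its characteristic polynomial. With M = A (coefficients from the trace and determinant):
  p(λ) = det(λ I - M) = λ^2 + 5λ + 8.
For λ^2 + 5λ + 8 the discriminant is -7. It is negative, so the roots are the complex-conjugate pair λ = -5/2 ± (sqrt(7)/2) i ≈ -2.5 ± 1.3229i. For a conjugate pair the product of the roots equals the constant term, so |λ|^2 = 8 and |λ| = sqrt(8) ≈ 2.8284.
Thus the eigenvalues (to 4 decimals) are -2.5 ± 1.3229i (modulus 2.8284). The spectral radius is the largest modulus: r(A) = sqrt(8) ≈ 2.8284. (Cross-check: r(A) ≤ ||A||_2 ≈ 4.7016; equality holds whenever A is normal, though it can also hold for some non-normal A.)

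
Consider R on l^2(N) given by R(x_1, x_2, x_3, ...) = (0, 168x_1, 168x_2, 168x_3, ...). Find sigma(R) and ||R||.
sigma(R) = closed disk {z in C : |z| ≤ 168}; ||R|| = 168

Note R = 168·U where U is the unit right shift (U x)_k = x_{k-1} (with x_0 := 0); so ||R|| = 168||U|| and sigma(R) = 168·sigma(U). ||R x||^2 = sum_{k≥1} |168x_k|^2 = 28224||x||^2, so ||R|| = 168 and sigma(R) ⊂ {|z| ≤ 168}. For any |lambda| < 168, the equation (R - lambda I) x = 0 forces x_1 = 0, then 168x_k = lambda x_{k+1} ⇒ x = 0, so R has no eigenvalues. But (R - lambda I) is not surjective for |lambda| < 168: solving (R - lambda I) x = e_1 would require x_n proportional to (lambda/168)^(-n), which is not in l^2. So every |lambda| < 168 lies in the residual spectrum. The boundary |lambda| = 168 is in the approximate point spectrum (the spectrum is closed). Hence sigma(R) is the closed disk of radius 168.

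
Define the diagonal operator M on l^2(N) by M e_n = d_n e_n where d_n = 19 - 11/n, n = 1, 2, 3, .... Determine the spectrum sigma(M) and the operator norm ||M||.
sigma(M) = {19 - 11/n : n ≥ 1} ∪ {19}; ||M|| = 19

A bounded diagonal operator on l^2 with diagonal entries d_n has spectrum equal to the closure of {d_n : n ≥ 1}: every d_n is an eigenvalue (with eigenvector e_n), so {d_n} ⊂ sigma(M); the spectrum is closed, so its closure is too; and for lambda not in the closure, (M - lambda I) has bounded inverse (the diagonal entries 1/(d_n - lambda) are bounded). For our sequence d_n = 19 - 11/n, n = 1, 2, 3, ...:
  - {d_n} = {19 - 11/n : n ≥ 1}; the only limit point is 19
  - closure = {19 - 11/n : n ≥ 1} ∪ {19}
For the norm: a diagonal operator has ||M|| = sup_n |d_n|. Here d_n = 19 - 11/n increases monotonically from d_1 = 8 toward 19, with all terms in [8, 19); so sup_n |d_n| = 19 (the supremum is the limit, not attained). So ||M|| = 19.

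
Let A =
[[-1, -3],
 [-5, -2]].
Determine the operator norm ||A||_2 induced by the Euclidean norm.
||A||_2 = sqrt((39 + sqrt(845))/2) ≈ 5.8339 (= sqrt(largest eigenvalue of A^T A))

||A||_2 = sigma_max(A) = sqrt(lambda_max(A^T A)). Form the symmetric matrix M = A^T A =
[[26, 13],
 [13, 13]].
Its characteristic polynomial (trace, determinant of M give the coefficients) is
  p(λ) = det(λ I - M) = λ^2 - 39λ + 169.
For λ^2 - 39λ + 169 the discriminant is 845. It is nonnegative but not a perfect square, so the roots are real and irrational: λ = (39 ± sqrt(845))/2 ≈ 34.0344, 4.9656.
So the eigenvalues of A^T A are ≈ 4.9656, 34.0344 (all ≥ 0, as they must be for A^T A). The largest is λ_max = (39 + sqrt(845))/2 ≈ 34.0344, hence ||A||_2 = sqrt(λ_max) = sqrt((39 + sqrt(845))/2) ≈ 5.8339.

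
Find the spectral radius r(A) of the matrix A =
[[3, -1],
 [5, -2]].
r(A) = (1 + sqrt(5))/2 ≈ 1.618

The eigenvalues of A are the roots of its characteristic polynomial. With M = A (coefficients from the trace and determinant):
  p(λ) = det(λ I - M) = λ^2 - λ - 1.
For λ^2 - λ - 1 the discriminant is 5. It is nonnegative but not a perfect square, so the roots are real and irrational: λ = (1 ± sqrt(5))/2 ≈ 1.618, -0.618.
Thus the eigenvalues (to 4 decimals) are 1.618 (modulus 1.618); -0.618 (modulus 0.618). The spectral radius is the largest modulus: r(A) = (1 + sqrt(5))/2 ≈ 1.618. (Cross-check: r(A) ≤ ||A||_2 ≈ 6.2429; equality holds whenever A is normal, though it can also hold for some non-normal A.)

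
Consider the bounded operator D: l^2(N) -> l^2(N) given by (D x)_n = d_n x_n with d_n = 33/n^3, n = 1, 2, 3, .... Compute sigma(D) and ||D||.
sigma(D) = {33/n^3 : n ≥ 1} ∪ {0}; ||D|| = 33

A bounded diagonal operator on l^2 with diagonal entries d_n has spectrum equal to the closure of {d_n : n ≥ 1}: every d_n is an eigenvalue (with eigenvector e_n), so {d_n} ⊂ sigma(D); the spectrum is closed, so its closure is too; and for lambda not in the closure, (D - lambda I) has bounded inverse (the diagonal entries 1/(d_n - lambda) are bounded). For our sequence d_n = 33/n^3, n = 1, 2, 3, ...:
  - {d_n} = {33/n^3 : n ≥ 1}; the only limit point is 0
  - closure = {33/n^3 : n ≥ 1} ∪ {0}
For the norm: a diagonal operator has ||D|| = sup_n |d_n|. Here d_n = 33/n^3 is positive and decreasing, so sup_n |d_n| = d_1 = 33. So ||D|| = 33.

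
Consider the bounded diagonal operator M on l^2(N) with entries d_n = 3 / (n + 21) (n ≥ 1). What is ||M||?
||M|| = 3/22 (attained at n = 1)

For M diagonal, ||M|| = sup_n |d_n| = sup_n 3/(n + 21). This is positive and strictly decreasing in n, so the supremum is attained at n = 1: d_1 = 3/(1 + 21) = 3/22. Hence ||M|| = 3/22.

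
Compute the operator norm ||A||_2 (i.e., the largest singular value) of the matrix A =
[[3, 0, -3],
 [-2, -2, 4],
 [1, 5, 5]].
||A||_2 ≈ 7.7699 (= sqrt(largest eigenvalue of A^T A))

||A||_2 = sigma_max(A) = sqrt(lambda_max(A^T A)). Form the symmetric matrix M = A^T A =
[[14, 9, -12],
 [9, 29, 17],
 [-12, 17, 50]].
Its characteristic polynomial (trace, sum of principal 2x2 minors, determinant of M give the coefficients) is
  p(λ) = det(λ I - M) = λ^3 - 93λ^2 + 2042λ - 4356.
No integer candidate from the rational root theorem (±divisors of 4356) is a root, so the roots are irrational. The cubic discriminant is Δ = 2368371892 > 0, so there are three distinct real roots. p(2) = -636 and p(3) = 960 have opposite signs, so a root lies in (2, 3); Newton's method refines it to λ ≈ 2.3858. p(30) = 204 and p(31) = -636 have opposite signs, so a root lies in (30, 31); Newton's method refines it to λ ≈ 30.2432. p(60) = -636 and p(61) = 1134 have opposite signs, so a root lies in (60, 61); Newton's method refines it to λ ≈ 60.371. Check (Vieta): the three roots sum to 93, matching tr M = 93.
So the eigenvalues of A^T A are ≈ 2.3858, 30.2432, 60.371 (all ≥ 0, as they must be for A^T A). The largest is λ_max ≈ 60.371, hence ||A||_2 = sqrt(λ_max) ≈ 7.7699.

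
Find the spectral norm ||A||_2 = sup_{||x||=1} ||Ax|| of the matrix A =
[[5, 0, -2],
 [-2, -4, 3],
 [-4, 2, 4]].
||A||_2 ≈ 8.3729 (= sqrt(largest eigenvalue of A^T A))

||A||_2 = sigma_max(A) = sqrt(lambda_max(A^T A)). Form the symmetric matrix M = A^T A =
[[45, 0, -32],
 [0, 20, -4],
 [-32, -4, 29]].
Its characteristic polynomial (trace, sum of principal 2x2 minors, determinant of M give the coefficients) is
  p(λ) = det(λ I - M) = λ^3 - 94λ^2 + 1745λ - 4900.
No integer candidate from the rational root theorem (±divisors of 4900) is a root, so the roots are irrational. The cubic discriminant is Δ = 3191296000 > 0, so there are three distinct real roots. p(3) = -484 and p(4) = 640 have opposite signs, so a root lies in (3, 4); Newton's method refines it to λ ≈ 3.4126. p(20) = 400 and p(21) = -448 have opposite signs, so a root lies in (20, 21); Newton's method refines it to λ ≈ 20.4813. p(70) = -350 and p(71) = 3052 have opposite signs, so a root lies in (70, 71); Newton's method refines it to λ ≈ 70.1061. Check (Vieta): the three roots sum to 94, matching tr M = 94.
So the eigenvalues of A^T A are ≈ 3.4126, 20.4813, 70.1061 (all ≥ 0, as they must be for A^T A). The largest is λ_max ≈ 70.1061, hence ||A||_2 = sqrt(λ_max) ≈ 8.3729.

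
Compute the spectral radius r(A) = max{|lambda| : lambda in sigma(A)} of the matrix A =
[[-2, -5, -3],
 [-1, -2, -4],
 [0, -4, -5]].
r(A) ≈ 8.272

The eigenvalues of A are the roots of its characteristic polynomial. With M = A (coefficients from the trace, the sum of principal 2x2 minors, and det A):
  p(λ) = det(λ I - M) = λ^3 + 9λ^2 + 3λ - 25.
No integer candidate from the rational root theorem (±divisors of 25) is a root, so the roots are irrational. The cubic discriminant is Δ = 44496 > 0, so there are three distinct real roots. p(-9) = -52 and p(-8) = 15 have opposite signs, so a root lies in (-9, -8); Newton's method refines it to λ ≈ -8.272. p(-3) = 20 and p(-2) = -3 have opposite signs, so a root lies in (-3, -2); Newton's method refines it to λ ≈ -2.1402. p(1) = -12 and p(2) = 25 have opposite signs, so a root lies in (1, 2); Newton's method refines it to λ ≈ 1.4121. Check (Vieta): the three roots sum to -9, matching tr M = -9.
Thus the eigenvalues (to 4 decimals) are -8.272 (modulus 8.272); -2.1402 (modulus 2.1402); 1.4121 (modulus 1.4121). The spectral radius is the largest modulus: r(A) ≈ 8.272. (Cross-check: r(A) ≤ ||A||_2 ≈ 9.6591; equality holds whenever A is normal, though it can also hold for some non-normal A.)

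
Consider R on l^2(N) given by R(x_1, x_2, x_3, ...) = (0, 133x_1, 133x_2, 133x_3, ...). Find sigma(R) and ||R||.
sigma(R) = closed disk {z in C : |z| ≤ 133}; ||R|| = 133

Note R = 133·U where U is the unit right shift (U x)_k = x_{k-1} (with x_0 := 0); so ||R|| = 133||U|| and sigma(R) = 133·sigma(U). ||R x||^2 = sum_{k≥1} |133x_k|^2 = 17689||x||^2, so ||R|| = 133 and sigma(R) ⊂ {|z| ≤ 133}. For any |lambda| < 133, the equation (R - lambda I) x = 0 forces x_1 = 0, then 133x_k = lambda x_{k+1} ⇒ x = 0, so R has no eigenvalues. But (R - lambda I) is not surjective for |lambda| < 133: solving (R - lambda I) x = e_1 would require x_n proportional to (lambda/133)^(-n), which is not in l^2. So every |lambda| < 133 lies in the residual spectrum. The boundary |lambda| = 133 is in the approximate point spectrum (the spectrum is closed). Hence sigma(R) is the closed disk of radius 133.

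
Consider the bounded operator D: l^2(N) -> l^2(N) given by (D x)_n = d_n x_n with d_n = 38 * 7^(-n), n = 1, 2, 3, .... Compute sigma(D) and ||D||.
sigma(D) = {38 * 7^(-n) : n ≥ 1} ∪ {0}; ||D|| = 38/7

A bounded diagonal operator on l^2 with diagonal entries d_n has spectrum equal to the closure of {d_n : n ≥ 1}: every d_n is an eigenvalue (with eigenvector e_n), so {d_n} ⊂ sigma(D); the spectrum is closed, so its closure is too; and for lambda not in the closure, (D - lambda I) has bounded inverse (the diagonal entries 1/(d_n - lambda) are bounded). For our sequence d_n = 38 * 7^(-n), n = 1, 2, 3, ...:
  - {d_n} = {38 * 7^(-n) : n ≥ 1}; the only limit point is 0
  - closure = {38 * 7^(-n) : n ≥ 1} ∪ {0}
For the norm: a diagonal operator has ||D|| = sup_n |d_n|. Here d_n = 38 * 7^(-n) is positive and decreasing, so sup_n |d_n| = d_1 = 38/7. So ||D|| = 38/7.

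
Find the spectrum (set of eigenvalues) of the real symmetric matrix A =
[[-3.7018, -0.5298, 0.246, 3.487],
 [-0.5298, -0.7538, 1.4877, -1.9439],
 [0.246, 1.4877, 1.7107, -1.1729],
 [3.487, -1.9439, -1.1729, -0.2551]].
sigma(A) ≈ {-6, -2, 1, 4}

A is real symmetric, so its spectrum consists of real eigenvalues. Expanding the characteristic polynomial of the displayed matrix gives
  det(λ I - A) = p(λ) = λ^4 + (3)λ^3 + (-24)λ^2 + (-28)λ + (47.998).
Solving p(λ) = 0 yields eigenvalues ≈ -6, -2, 1, 4. (A is shown rounded to 4 decimals, so these recover the underlying integer eigenvalues to within that precision.)
Verification: the trace of A = -3 equals the sum of eigenvalues -3, and det(A) ≈ 47.9980 matches the eigenvalue product 48.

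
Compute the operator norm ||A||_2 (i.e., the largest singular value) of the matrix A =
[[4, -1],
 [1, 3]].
||A||_2 = sqrt((27 + sqrt(53))/2) ≈ 4.1401 (= sqrt(largest eigenvalue of A^T A))

||A||_2 = sigma_max(A) = sqrt(lambda_max(A^T A)). Form the symmetric matrix M = A^T A =
[[17, -1],
 [-1, 10]].
Its characteristic polynomial (trace, determinant of M give the coefficients) is
  p(λ) = det(λ I - M) = λ^2 - 27λ + 169.
For λ^2 - 27λ + 169 the discriminant is 53. It is nonnegative but not a perfect square, so the roots are real and irrational: λ = (27 ± sqrt(53))/2 ≈ 17.1401, 9.8599.
So the eigenvalues of A^T A are ≈ 9.8599, 17.1401 (all ≥ 0, as they must be for A^T A). The largest is λ_max = (27 + sqrt(53))/2 ≈ 17.1401, hence ||A||_2 = sqrt(λ_max) = sqrt((27 + sqrt(53))/2) ≈ 4.1401.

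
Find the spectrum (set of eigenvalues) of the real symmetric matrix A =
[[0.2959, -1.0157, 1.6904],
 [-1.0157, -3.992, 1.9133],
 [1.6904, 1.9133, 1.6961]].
sigma(A) ≈ {-5, 0, 3}

A is real symmetric, so its spectrum consists of real eigenvalues. Expanding the characteristic polynomial of the displayed matrix gives
  det(λ I - A) = p(λ) = λ^3 + (2)λ^2 + (-15)λ + (0).
Solving p(λ) = 0 yields eigenvalues ≈ -5, 0, 3. (A is shown rounded to 4 decimals, so these recover the underlying integer eigenvalues to within that precision.)
Verification: the trace of A = -2 equals the sum of eigenvalues -2, and det(A) ≈ 0.0004 matches the eigenvalue product 0.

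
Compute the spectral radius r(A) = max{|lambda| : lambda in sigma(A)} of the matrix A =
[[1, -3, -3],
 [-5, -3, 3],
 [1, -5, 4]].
r(A) ≈ 5.388

The eigenvalues of A are the roots of its characteristic polynomial. With M = A (coefficients from the trace, the sum of principal 2x2 minors, and det A):
  p(λ) = det(λ I - M) = λ^3 - 2λ^2 - 8λ + 150.
No integer candidate from the rational root theorem (±divisors of 150) is a root, so the roots are irrational. The cubic discriminant is Δ = -557196 < 0, so there is one real root and a complex-conjugate pair. p(-6) = -90 and p(-5) = 15 have opposite signs, so a root lies in (-6, -5); Newton's method refines it to λ ≈ -5.1669. Dividing out (λ - (-5.1669)) leaves approximately λ^2 - 7.1669λ + 29.0309. For λ^2 - 7.1669λ + 29.0309 the discriminant is -64.7587. It is negative, so the remaining roots are the complex-conjugate pair λ ≈ 3.5835 ± 4.0236i. Their product equals the constant term, so |λ|^2 ≈ 29.0309 and |λ| ≈ 5.388.
Thus the eigenvalues (to 4 decimals) are -5.1669 (modulus 5.1669); 3.5835 ± 4.0236i (modulus 5.388). The spectral radius is the largest modulus: r(A) ≈ 5.388. (Cross-check: r(A) ≤ ||A||_2 ≈ 8.0324; equality holds whenever A is normal, though it can also hold for some non-normal A.)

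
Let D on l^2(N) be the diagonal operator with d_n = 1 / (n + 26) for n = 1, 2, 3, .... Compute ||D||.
||D|| = 1/27 (attained at n = 1)

For D diagonal, ||D|| = sup_n |d_n| = sup_n 1/(n + 26). This is positive and strictly decreasing in n, so the supremum is attained at n = 1: d_1 = 1/(1 + 26) = 1/27. Hence ||D|| = 1/27.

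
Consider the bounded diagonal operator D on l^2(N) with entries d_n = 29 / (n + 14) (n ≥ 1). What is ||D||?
||D|| = 29/15 (attained at n = 1)

For D diagonal, ||D|| = sup_n |d_n| = sup_n 29/(n + 14). This is positive and strictly decreasing in n, so the supremum is attained at n = 1: d_1 = 29/(1 + 14) = 29/15. Hence ||D|| = 29/15.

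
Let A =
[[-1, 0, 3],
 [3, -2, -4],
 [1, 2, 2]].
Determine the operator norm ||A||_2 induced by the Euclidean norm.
||A||_2 ≈ 6.3725 (= sqrt(largest eigenvalue of A^T A))

||A||_2 = sigma_max(A) = sqrt(lambda_max(A^T A)). Form the symmetric matrix M = A^T A =
[[11, -4, -13],
 [-4, 8, 12],
 [-13, 12, 29]].
Its characteristic polynomial (trace, sum of principal 2x2 minors, determinant of M give the coefficients) is
  p(λ) = det(λ I - M) = λ^3 - 48λ^2 + 310λ - 400.
No integer candidate from the rational root theorem (±divisors of 400) is a root, so the roots are irrational. The cubic discriminant is Δ = 28119200 > 0, so there are three distinct real roots. p(1) = -137 and p(2) = 36 have opposite signs, so a root lies in (1, 2); Newton's method refines it to λ ≈ 1.7443. p(5) = 75 and p(6) = -52 have opposite signs, so a root lies in (5, 6); Newton's method refines it to λ ≈ 5.6469. p(40) = -800 and p(41) = 543 have opposite signs, so a root lies in (40, 41); Newton's method refines it to λ ≈ 40.6087. Check (Vieta): the three roots sum to 48, matching tr M = 48.
So the eigenvalues of A^T A are ≈ 1.7443, 5.6469, 40.6087 (all ≥ 0, as they must be for A^T A). The largest is λ_max ≈ 40.6087, hence ||A||_2 = sqrt(λ_max) ≈ 6.3725.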